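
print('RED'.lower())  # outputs red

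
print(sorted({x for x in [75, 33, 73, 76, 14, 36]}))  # [14, 33, 36, 73, 75, 76]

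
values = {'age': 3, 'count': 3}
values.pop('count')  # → 3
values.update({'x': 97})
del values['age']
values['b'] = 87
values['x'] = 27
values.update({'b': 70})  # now {'x': 27, 'b': 70}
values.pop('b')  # 70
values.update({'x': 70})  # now {'x': 70}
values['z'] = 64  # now {'x': 70, 'z': 64}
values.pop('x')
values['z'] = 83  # {'z': 83}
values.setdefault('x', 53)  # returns 53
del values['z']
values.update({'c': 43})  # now {'x': 53, 'c': 43}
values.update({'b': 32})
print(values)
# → {'x': 53, 'c': 43, 'b': 32}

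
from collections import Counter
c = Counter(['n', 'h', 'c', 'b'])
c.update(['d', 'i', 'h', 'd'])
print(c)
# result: Counter({'h': 2, 'd': 2, 'n': 1, 'c': 1, 'b': 1, 'i': 1})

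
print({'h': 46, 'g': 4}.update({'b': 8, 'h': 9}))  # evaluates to None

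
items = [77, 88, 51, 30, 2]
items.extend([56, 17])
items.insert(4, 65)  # [77, 88, 51, 30, 65, 2, 56, 17]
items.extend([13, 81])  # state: [77, 88, 51, 30, 65, 2, 56, 17, 13, 81]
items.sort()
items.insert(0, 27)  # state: [27, 2, 13, 17, 30, 51, 56, 65, 77, 81, 88]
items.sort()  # [2, 13, 17, 27, 30, 51, 56, 65, 77, 81, 88]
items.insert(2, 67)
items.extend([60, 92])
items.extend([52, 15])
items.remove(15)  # [2, 13, 67, 17, 27, 30, 51, 56, 65, 77, 81, 88, 60, 92, 52]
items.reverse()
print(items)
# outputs [52, 92, 60, 88, 81, 77, 65, 56, 51, 30, 27, 17, 67, 13, 2]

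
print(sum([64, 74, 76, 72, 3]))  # 289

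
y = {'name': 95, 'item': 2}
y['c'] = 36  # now {'name': 95, 'item': 2, 'c': 36}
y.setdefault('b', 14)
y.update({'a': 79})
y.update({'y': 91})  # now {'name': 95, 'item': 2, 'c': 36, 'b': 14, 'a': 79, 'y': 91}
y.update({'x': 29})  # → {'name': 95, 'item': 2, 'c': 36, 'b': 14, 'a': 79, 'y': 91, 'x': 29}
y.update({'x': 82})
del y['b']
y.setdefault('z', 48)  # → 48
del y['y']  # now {'name': 95, 'item': 2, 'c': 36, 'a': 79, 'x': 82, 'z': 48}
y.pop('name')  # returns 95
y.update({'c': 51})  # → {'item': 2, 'c': 51, 'a': 79, 'x': 82, 'z': 48}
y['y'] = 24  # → {'item': 2, 'c': 51, 'a': 79, 'x': 82, 'z': 48, 'y': 24}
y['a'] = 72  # {'item': 2, 'c': 51, 'a': 72, 'x': 82, 'z': 48, 'y': 24}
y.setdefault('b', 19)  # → 19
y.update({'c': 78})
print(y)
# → {'item': 2, 'c': 78, 'a': 72, 'x': 82, 'z': 48, 'y': 24, 'b': 19}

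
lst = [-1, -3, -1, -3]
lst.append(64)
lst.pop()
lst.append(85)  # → [-1, -3, -1, -3, 85]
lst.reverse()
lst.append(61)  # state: [85, -3, -1, -3, -1, 61]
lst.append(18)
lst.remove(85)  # [-3, -1, -3, -1, 61, 18]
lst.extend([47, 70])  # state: [-3, -1, -3, -1, 61, 18, 47, 70]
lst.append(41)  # [-3, -1, -3, -1, 61, 18, 47, 70, 41]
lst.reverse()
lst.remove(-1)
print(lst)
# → [41, 70, 47, 18, 61, -3, -1, -3]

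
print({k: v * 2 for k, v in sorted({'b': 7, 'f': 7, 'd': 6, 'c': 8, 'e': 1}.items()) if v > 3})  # {'b': 14, 'c': 16, 'd': 12, 'f': 14}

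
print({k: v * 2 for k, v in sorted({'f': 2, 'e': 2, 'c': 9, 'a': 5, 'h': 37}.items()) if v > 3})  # {'a': 10, 'c': 18, 'h': 74}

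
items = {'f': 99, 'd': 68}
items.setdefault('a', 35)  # 35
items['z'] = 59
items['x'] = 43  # {'f': 99, 'd': 68, 'a': 35, 'z': 59, 'x': 43}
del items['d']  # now {'f': 99, 'a': 35, 'z': 59, 'x': 43}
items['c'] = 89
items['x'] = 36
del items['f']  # {'a': 35, 'z': 59, 'x': 36, 'c': 89}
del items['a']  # {'z': 59, 'x': 36, 'c': 89}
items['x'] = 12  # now {'z': 59, 'x': 12, 'c': 89}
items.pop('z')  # 59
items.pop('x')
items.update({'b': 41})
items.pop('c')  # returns 89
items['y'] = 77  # {'b': 41, 'y': 77}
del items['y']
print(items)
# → {'b': 41}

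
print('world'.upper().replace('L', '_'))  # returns WOR_D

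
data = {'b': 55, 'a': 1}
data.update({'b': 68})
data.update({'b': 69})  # {'b': 69, 'a': 1}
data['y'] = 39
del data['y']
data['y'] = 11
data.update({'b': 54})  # {'b': 54, 'a': 1, 'y': 11}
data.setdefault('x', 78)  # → 78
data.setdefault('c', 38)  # 38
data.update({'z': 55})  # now {'b': 54, 'a': 1, 'y': 11, 'x': 78, 'c': 38, 'z': 55}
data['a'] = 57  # {'b': 54, 'a': 57, 'y': 11, 'x': 78, 'c': 38, 'z': 55}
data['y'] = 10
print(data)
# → {'b': 54, 'a': 57, 'y': 10, 'x': 78, 'c': 38, 'z': 55}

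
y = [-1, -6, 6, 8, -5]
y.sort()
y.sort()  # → [-6, -5, -1, 6, 8]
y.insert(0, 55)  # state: [55, -6, -5, -1, 6, 8]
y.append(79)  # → [55, -6, -5, -1, 6, 8, 79]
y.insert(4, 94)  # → [55, -6, -5, -1, 94, 6, 8, 79]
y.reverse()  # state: [79, 8, 6, 94, -1, -5, -6, 55]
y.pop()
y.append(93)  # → [79, 8, 6, 94, -1, -5, -6, 93]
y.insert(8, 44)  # [79, 8, 6, 94, -1, -5, -6, 93, 44]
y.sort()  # [-6, -5, -1, 6, 8, 44, 79, 93, 94]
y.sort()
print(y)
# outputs [-6, -5, -1, 6, 8, 44, 79, 93, 94]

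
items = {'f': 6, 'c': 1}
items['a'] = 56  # {'f': 6, 'c': 1, 'a': 56}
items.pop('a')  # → 56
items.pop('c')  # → 1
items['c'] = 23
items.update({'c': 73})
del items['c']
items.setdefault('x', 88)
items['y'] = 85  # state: {'f': 6, 'x': 88, 'y': 85}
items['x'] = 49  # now {'f': 6, 'x': 49, 'y': 85}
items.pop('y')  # 85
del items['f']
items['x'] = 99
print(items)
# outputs {'x': 99}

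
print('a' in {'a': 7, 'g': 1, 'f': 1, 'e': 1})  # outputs True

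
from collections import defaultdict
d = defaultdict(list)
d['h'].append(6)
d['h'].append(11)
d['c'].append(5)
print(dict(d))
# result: {'h': [6, 11], 'c': [5]}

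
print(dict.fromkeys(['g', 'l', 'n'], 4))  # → {'g': 4, 'l': 4, 'n': 4}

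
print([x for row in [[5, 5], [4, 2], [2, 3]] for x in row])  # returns [5, 5, 4, 2, 2, 3]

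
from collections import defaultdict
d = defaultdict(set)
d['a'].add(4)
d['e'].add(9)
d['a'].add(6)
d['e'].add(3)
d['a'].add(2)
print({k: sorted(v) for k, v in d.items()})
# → {'a': [2, 4, 6], 'e': [3, 9]}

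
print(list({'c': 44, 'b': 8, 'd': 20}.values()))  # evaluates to [44, 8, 20]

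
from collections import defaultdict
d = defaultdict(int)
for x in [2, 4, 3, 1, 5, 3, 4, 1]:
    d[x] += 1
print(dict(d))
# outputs {2: 1, 4: 2, 3: 2, 1: 2, 5: 1}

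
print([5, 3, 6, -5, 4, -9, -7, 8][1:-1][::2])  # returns [3, -5, -9]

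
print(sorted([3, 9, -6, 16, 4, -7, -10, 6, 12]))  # [-10, -7, -6, 3, 4, 6, 9, 12, 16]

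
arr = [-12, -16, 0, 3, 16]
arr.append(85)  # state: [-12, -16, 0, 3, 16, 85]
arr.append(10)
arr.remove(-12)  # [-16, 0, 3, 16, 85, 10]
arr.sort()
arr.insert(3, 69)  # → [-16, 0, 3, 69, 10, 16, 85]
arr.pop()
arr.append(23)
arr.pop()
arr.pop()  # 16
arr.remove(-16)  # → [0, 3, 69, 10]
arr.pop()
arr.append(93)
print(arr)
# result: [0, 3, 69, 93]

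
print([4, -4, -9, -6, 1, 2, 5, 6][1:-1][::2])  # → [-4, -6, 2]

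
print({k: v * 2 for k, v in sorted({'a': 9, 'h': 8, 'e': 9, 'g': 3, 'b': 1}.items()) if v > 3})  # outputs {'a': 18, 'e': 18, 'h': 16}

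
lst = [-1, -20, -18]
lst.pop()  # -18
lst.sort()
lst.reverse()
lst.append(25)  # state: [-1, -20, 25]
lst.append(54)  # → [-1, -20, 25, 54]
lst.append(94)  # [-1, -20, 25, 54, 94]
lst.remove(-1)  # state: [-20, 25, 54, 94]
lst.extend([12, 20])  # [-20, 25, 54, 94, 12, 20]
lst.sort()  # [-20, 12, 20, 25, 54, 94]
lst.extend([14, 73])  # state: [-20, 12, 20, 25, 54, 94, 14, 73]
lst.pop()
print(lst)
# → [-20, 12, 20, 25, 54, 94, 14]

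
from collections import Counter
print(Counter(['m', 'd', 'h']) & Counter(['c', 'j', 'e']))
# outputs Counter()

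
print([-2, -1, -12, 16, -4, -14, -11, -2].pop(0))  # -2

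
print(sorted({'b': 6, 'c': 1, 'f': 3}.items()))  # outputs [('b', 6), ('c', 1), ('f', 3)]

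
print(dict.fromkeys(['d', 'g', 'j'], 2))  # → {'d': 2, 'g': 2, 'j': 2}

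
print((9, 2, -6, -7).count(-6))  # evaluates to 1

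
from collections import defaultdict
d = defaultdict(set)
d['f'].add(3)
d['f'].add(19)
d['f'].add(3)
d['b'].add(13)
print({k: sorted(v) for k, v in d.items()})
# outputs {'f': [3, 19], 'b': [13]}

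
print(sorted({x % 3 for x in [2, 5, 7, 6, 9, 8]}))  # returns [0, 1, 2]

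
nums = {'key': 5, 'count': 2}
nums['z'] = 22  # {'key': 5, 'count': 2, 'z': 22}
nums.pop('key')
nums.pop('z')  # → 22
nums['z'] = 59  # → {'count': 2, 'z': 59}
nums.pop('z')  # 59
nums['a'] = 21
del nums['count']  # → {'a': 21}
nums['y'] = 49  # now {'a': 21, 'y': 49}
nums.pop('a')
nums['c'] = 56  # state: {'y': 49, 'c': 56}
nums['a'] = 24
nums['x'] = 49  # {'y': 49, 'c': 56, 'a': 24, 'x': 49}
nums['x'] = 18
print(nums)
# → {'y': 49, 'c': 56, 'a': 24, 'x': 18}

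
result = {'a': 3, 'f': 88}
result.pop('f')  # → 88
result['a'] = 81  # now {'a': 81}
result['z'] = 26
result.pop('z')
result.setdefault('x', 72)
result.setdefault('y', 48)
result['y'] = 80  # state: {'a': 81, 'x': 72, 'y': 80}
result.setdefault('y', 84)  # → 80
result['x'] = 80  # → {'a': 81, 'x': 80, 'y': 80}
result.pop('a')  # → 81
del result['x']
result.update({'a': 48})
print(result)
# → {'y': 80, 'a': 48}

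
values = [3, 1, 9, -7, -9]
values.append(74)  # [3, 1, 9, -7, -9, 74]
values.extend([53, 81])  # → [3, 1, 9, -7, -9, 74, 53, 81]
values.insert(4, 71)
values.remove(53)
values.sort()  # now [-9, -7, 1, 3, 9, 71, 74, 81]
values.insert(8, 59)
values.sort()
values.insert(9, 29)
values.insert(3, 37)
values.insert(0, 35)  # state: [35, -9, -7, 1, 37, 3, 9, 59, 71, 74, 81, 29]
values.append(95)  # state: [35, -9, -7, 1, 37, 3, 9, 59, 71, 74, 81, 29, 95]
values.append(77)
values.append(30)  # [35, -9, -7, 1, 37, 3, 9, 59, 71, 74, 81, 29, 95, 77, 30]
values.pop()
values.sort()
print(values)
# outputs [-9, -7, 1, 3, 9, 29, 35, 37, 59, 71, 74, 77, 81, 95]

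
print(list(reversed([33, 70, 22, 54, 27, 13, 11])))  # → [11, 13, 27, 54, 22, 70, 33]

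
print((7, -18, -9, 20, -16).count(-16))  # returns 1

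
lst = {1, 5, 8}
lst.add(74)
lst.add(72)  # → {1, 5, 8, 72, 74}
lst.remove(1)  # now {5, 8, 72, 74}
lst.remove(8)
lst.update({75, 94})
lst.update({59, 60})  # {5, 59, 60, 72, 74, 75, 94}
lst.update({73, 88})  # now {5, 59, 60, 72, 73, 74, 75, 88, 94}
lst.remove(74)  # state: {5, 59, 60, 72, 73, 75, 88, 94}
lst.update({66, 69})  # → {5, 59, 60, 66, 69, 72, 73, 75, 88, 94}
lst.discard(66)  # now {5, 59, 60, 69, 72, 73, 75, 88, 94}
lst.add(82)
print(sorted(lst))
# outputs [5, 59, 60, 69, 72, 73, 75, 82, 88, 94]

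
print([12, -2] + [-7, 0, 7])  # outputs [12, -2, -7, 0, 7]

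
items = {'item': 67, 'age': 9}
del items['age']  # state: {'item': 67}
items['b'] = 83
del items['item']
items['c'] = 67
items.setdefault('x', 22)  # 22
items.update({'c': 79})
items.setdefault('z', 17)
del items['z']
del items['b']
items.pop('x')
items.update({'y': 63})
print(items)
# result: {'c': 79, 'y': 63}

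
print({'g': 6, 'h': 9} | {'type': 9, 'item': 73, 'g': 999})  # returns {'g': 999, 'h': 9, 'type': 9, 'item': 73}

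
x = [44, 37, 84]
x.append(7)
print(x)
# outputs [44, 37, 84, 7]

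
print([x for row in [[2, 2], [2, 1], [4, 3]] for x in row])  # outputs [2, 2, 2, 1, 4, 3]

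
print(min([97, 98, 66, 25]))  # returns 25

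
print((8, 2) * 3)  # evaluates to (8, 2, 8, 2, 8, 2)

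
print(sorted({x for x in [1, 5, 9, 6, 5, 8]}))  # [1, 5, 6, 8, 9]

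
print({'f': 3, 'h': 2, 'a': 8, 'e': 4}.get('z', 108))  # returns 108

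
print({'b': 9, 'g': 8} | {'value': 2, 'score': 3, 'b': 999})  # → {'b': 999, 'g': 8, 'value': 2, 'score': 3}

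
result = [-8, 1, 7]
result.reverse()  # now [7, 1, -8]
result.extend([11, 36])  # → [7, 1, -8, 11, 36]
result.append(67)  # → [7, 1, -8, 11, 36, 67]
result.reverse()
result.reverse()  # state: [7, 1, -8, 11, 36, 67]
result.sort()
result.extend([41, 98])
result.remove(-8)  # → [1, 7, 11, 36, 67, 41, 98]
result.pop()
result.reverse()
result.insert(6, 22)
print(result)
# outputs [41, 67, 36, 11, 7, 1, 22]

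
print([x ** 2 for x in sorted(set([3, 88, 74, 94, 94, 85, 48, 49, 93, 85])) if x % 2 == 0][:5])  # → [2304, 5476, 7744, 8836]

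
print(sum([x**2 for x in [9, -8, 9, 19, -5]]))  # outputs 612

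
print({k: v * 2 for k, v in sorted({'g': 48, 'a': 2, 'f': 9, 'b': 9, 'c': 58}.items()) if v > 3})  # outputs {'b': 18, 'c': 116, 'f': 18, 'g': 96}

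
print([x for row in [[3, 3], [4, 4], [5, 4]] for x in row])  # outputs [3, 3, 4, 4, 5, 4]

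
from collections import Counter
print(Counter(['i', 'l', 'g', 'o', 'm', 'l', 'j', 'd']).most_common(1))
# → [('l', 2)]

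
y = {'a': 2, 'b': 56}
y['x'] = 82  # {'a': 2, 'b': 56, 'x': 82}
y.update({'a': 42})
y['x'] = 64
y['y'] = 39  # {'a': 42, 'b': 56, 'x': 64, 'y': 39}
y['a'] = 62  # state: {'a': 62, 'b': 56, 'x': 64, 'y': 39}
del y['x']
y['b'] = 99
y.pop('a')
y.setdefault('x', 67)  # 67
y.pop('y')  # 39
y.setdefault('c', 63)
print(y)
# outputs {'b': 99, 'x': 67, 'c': 63}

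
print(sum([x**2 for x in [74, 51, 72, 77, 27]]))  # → 19919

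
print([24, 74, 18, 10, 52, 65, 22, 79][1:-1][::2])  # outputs [74, 10, 65]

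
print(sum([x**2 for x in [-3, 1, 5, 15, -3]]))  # 269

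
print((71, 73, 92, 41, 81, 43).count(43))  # 1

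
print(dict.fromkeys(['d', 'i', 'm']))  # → {'d': None, 'i': None, 'm': None}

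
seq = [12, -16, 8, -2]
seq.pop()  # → -2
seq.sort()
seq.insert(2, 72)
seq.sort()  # [-16, 8, 12, 72]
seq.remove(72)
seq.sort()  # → [-16, 8, 12]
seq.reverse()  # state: [12, 8, -16]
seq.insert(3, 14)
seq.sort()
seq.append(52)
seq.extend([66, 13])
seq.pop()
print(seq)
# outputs [-16, 8, 12, 14, 52, 66]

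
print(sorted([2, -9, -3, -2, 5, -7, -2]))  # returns [-9, -7, -3, -2, -2, 2, 5]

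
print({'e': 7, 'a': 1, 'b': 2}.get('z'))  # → None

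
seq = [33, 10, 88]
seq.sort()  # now [10, 33, 88]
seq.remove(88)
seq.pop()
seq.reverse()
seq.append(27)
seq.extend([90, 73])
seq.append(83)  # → [10, 27, 90, 73, 83]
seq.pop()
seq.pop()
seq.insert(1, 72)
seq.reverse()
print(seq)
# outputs [90, 27, 72, 10]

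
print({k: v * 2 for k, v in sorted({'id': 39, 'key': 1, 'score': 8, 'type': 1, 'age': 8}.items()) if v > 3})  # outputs {'age': 16, 'id': 78, 'score': 16}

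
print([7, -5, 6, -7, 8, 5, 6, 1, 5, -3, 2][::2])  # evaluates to [7, 6, 8, 6, 5, 2]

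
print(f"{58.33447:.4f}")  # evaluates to 58.3345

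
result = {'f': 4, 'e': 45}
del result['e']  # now {'f': 4}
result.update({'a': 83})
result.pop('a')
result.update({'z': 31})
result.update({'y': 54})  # {'f': 4, 'z': 31, 'y': 54}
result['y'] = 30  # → {'f': 4, 'z': 31, 'y': 30}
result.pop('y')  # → 30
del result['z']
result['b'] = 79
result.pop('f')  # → 4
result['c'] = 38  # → {'b': 79, 'c': 38}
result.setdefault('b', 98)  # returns 79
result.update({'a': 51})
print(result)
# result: {'b': 79, 'c': 38, 'a': 51}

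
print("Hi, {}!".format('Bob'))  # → Hi, Bob!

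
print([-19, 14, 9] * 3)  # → [-19, 14, 9, -19, 14, 9, -19, 14, 9]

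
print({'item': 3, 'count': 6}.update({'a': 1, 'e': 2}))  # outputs None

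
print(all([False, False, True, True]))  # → False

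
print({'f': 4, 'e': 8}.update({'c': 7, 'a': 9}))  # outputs None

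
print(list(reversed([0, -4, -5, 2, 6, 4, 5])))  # [5, 4, 6, 2, -5, -4, 0]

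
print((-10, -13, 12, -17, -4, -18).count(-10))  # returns 1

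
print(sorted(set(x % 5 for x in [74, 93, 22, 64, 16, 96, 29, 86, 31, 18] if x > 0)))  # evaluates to [1, 2, 3, 4]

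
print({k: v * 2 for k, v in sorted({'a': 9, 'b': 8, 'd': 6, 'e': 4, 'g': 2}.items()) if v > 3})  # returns {'a': 18, 'b': 16, 'd': 12, 'e': 8}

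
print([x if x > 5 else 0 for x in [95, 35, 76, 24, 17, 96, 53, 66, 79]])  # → [95, 35, 76, 24, 17, 96, 53, 66, 79]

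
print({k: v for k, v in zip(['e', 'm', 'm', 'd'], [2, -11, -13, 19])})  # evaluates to {'e': 2, 'm': -13, 'd': 19}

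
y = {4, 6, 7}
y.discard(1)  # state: {4, 6, 7}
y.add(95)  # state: {4, 6, 7, 95}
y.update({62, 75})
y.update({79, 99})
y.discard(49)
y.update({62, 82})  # {4, 6, 7, 62, 75, 79, 82, 95, 99}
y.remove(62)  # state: {4, 6, 7, 75, 79, 82, 95, 99}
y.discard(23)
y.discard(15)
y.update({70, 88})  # {4, 6, 7, 70, 75, 79, 82, 88, 95, 99}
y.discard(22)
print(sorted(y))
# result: [4, 6, 7, 70, 75, 79, 82, 88, 95, 99]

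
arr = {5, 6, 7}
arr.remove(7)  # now {5, 6}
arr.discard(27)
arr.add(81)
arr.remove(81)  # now {5, 6}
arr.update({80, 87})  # {5, 6, 80, 87}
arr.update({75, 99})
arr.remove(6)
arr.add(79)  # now {5, 75, 79, 80, 87, 99}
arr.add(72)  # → {5, 72, 75, 79, 80, 87, 99}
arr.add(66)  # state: {5, 66, 72, 75, 79, 80, 87, 99}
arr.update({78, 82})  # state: {5, 66, 72, 75, 78, 79, 80, 82, 87, 99}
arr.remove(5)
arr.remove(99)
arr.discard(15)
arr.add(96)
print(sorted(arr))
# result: [66, 72, 75, 78, 79, 80, 82, 87, 96]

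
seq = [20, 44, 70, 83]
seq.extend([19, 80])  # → [20, 44, 70, 83, 19, 80]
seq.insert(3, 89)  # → [20, 44, 70, 89, 83, 19, 80]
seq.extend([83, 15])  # [20, 44, 70, 89, 83, 19, 80, 83, 15]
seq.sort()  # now [15, 19, 20, 44, 70, 80, 83, 83, 89]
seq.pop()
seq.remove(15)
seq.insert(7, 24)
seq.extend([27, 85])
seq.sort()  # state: [19, 20, 24, 27, 44, 70, 80, 83, 83, 85]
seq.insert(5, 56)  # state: [19, 20, 24, 27, 44, 56, 70, 80, 83, 83, 85]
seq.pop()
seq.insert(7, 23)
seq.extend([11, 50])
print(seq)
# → [19, 20, 24, 27, 44, 56, 70, 23, 80, 83, 83, 11, 50]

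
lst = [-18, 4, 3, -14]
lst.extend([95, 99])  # [-18, 4, 3, -14, 95, 99]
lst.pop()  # 99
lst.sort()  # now [-18, -14, 3, 4, 95]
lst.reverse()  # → [95, 4, 3, -14, -18]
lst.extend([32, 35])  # [95, 4, 3, -14, -18, 32, 35]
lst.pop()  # 35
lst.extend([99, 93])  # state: [95, 4, 3, -14, -18, 32, 99, 93]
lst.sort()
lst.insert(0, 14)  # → [14, -18, -14, 3, 4, 32, 93, 95, 99]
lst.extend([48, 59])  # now [14, -18, -14, 3, 4, 32, 93, 95, 99, 48, 59]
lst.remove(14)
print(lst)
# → [-18, -14, 3, 4, 32, 93, 95, 99, 48, 59]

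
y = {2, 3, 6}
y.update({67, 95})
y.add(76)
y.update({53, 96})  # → {2, 3, 6, 53, 67, 76, 95, 96}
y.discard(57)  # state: {2, 3, 6, 53, 67, 76, 95, 96}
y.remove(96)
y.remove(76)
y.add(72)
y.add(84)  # {2, 3, 6, 53, 67, 72, 84, 95}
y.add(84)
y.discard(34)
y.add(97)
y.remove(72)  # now {2, 3, 6, 53, 67, 84, 95, 97}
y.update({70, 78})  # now {2, 3, 6, 53, 67, 70, 78, 84, 95, 97}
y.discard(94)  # {2, 3, 6, 53, 67, 70, 78, 84, 95, 97}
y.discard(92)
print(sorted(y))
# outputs [2, 3, 6, 53, 67, 70, 78, 84, 95, 97]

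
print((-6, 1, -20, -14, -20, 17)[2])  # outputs -20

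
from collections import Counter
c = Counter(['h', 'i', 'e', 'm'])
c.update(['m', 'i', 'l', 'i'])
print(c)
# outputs Counter({'i': 3, 'm': 2, 'h': 1, 'e': 1, 'l': 1})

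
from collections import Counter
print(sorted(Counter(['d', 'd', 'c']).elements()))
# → ['c', 'd', 'd']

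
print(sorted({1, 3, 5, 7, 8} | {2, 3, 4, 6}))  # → [1, 2, 3, 4, 5, 6, 7, 8]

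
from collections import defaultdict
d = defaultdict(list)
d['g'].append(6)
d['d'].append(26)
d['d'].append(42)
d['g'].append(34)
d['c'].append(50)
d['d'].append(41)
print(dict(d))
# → {'g': [6, 34], 'd': [26, 42, 41], 'c': [50]}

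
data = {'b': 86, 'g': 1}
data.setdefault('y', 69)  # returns 69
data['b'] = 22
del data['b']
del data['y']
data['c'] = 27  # {'g': 1, 'c': 27}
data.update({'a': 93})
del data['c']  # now {'g': 1, 'a': 93}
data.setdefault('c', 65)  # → 65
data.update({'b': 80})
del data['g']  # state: {'a': 93, 'c': 65, 'b': 80}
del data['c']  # {'a': 93, 'b': 80}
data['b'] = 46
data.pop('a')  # 93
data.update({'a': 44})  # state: {'b': 46, 'a': 44}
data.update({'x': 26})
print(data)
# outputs {'b': 46, 'a': 44, 'x': 26}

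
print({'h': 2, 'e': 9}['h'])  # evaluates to 2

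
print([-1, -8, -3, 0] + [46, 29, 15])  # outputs [-1, -8, -3, 0, 46, 29, 15]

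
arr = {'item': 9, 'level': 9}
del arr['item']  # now {'level': 9}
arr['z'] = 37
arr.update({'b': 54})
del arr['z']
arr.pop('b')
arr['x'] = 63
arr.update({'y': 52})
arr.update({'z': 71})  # {'level': 9, 'x': 63, 'y': 52, 'z': 71}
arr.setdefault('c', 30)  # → 30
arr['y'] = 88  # {'level': 9, 'x': 63, 'y': 88, 'z': 71, 'c': 30}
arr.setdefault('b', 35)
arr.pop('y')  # 88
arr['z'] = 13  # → {'level': 9, 'x': 63, 'z': 13, 'c': 30, 'b': 35}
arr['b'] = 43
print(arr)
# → {'level': 9, 'x': 63, 'z': 13, 'c': 30, 'b': 43}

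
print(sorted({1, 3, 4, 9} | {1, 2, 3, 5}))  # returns [1, 2, 3, 4, 5, 9]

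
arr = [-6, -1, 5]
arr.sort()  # [-6, -1, 5]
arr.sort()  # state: [-6, -1, 5]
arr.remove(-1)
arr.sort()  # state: [-6, 5]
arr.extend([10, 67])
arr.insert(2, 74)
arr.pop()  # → 67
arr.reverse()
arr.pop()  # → -6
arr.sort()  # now [5, 10, 74]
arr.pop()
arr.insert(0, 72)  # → [72, 5, 10]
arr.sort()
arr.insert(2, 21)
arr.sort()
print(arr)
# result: [5, 10, 21, 72]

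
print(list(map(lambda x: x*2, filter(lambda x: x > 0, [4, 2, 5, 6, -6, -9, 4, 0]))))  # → [8, 4, 10, 12, 8]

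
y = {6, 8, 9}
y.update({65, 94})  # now {6, 8, 9, 65, 94}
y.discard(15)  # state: {6, 8, 9, 65, 94}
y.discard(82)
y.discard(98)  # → {6, 8, 9, 65, 94}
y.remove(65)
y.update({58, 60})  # {6, 8, 9, 58, 60, 94}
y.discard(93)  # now {6, 8, 9, 58, 60, 94}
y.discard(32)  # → {6, 8, 9, 58, 60, 94}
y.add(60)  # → {6, 8, 9, 58, 60, 94}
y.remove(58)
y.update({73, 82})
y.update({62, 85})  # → {6, 8, 9, 60, 62, 73, 82, 85, 94}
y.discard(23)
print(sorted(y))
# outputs [6, 8, 9, 60, 62, 73, 82, 85, 94]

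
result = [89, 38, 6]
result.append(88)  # [89, 38, 6, 88]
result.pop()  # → 88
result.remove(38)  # [89, 6]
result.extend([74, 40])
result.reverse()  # [40, 74, 6, 89]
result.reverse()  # [89, 6, 74, 40]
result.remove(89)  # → [6, 74, 40]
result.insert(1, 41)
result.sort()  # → [6, 40, 41, 74]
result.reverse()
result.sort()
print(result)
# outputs [6, 40, 41, 74]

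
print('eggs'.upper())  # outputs EGGS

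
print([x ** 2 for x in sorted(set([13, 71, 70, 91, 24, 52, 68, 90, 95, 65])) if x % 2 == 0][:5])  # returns [576, 2704, 4624, 4900, 8100]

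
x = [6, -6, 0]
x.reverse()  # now [0, -6, 6]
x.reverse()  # [6, -6, 0]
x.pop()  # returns 0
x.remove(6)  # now [-6]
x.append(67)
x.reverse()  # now [67, -6]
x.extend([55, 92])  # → [67, -6, 55, 92]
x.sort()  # [-6, 55, 67, 92]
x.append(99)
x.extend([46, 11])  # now [-6, 55, 67, 92, 99, 46, 11]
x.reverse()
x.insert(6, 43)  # [11, 46, 99, 92, 67, 55, 43, -6]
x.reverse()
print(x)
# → [-6, 43, 55, 67, 92, 99, 46, 11]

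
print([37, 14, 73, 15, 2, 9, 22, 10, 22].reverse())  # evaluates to None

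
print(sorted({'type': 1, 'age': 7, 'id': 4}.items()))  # [('age', 7), ('id', 4), ('type', 1)]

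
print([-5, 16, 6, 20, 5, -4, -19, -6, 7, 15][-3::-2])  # [-6, -4, 20, 16]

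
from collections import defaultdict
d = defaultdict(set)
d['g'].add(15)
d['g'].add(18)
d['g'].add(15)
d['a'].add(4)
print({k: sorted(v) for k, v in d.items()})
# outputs {'g': [15, 18], 'a': [4]}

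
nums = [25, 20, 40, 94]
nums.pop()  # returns 94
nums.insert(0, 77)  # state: [77, 25, 20, 40]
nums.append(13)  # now [77, 25, 20, 40, 13]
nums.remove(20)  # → [77, 25, 40, 13]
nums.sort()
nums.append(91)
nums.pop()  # 91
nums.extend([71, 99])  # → [13, 25, 40, 77, 71, 99]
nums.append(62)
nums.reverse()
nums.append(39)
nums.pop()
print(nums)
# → [62, 99, 71, 77, 40, 25, 13]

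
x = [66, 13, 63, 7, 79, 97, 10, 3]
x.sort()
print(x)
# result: [3, 7, 10, 13, 63, 66, 79, 97]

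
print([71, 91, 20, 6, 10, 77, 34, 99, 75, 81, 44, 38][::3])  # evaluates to [71, 6, 34, 81]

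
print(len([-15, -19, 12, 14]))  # 4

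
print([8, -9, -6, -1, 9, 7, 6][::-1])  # [6, 7, 9, -1, -6, -9, 8]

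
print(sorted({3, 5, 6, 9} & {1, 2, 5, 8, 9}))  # [5, 9]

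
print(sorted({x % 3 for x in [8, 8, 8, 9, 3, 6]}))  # [0, 2]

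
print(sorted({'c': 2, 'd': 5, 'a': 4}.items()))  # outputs [('a', 4), ('c', 2), ('d', 5)]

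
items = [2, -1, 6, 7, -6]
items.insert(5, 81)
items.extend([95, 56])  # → [2, -1, 6, 7, -6, 81, 95, 56]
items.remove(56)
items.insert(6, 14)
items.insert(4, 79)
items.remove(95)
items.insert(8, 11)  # [2, -1, 6, 7, 79, -6, 81, 14, 11]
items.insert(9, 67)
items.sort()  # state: [-6, -1, 2, 6, 7, 11, 14, 67, 79, 81]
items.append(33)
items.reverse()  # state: [33, 81, 79, 67, 14, 11, 7, 6, 2, -1, -6]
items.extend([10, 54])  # [33, 81, 79, 67, 14, 11, 7, 6, 2, -1, -6, 10, 54]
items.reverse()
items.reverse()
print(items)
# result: [33, 81, 79, 67, 14, 11, 7, 6, 2, -1, -6, 10, 54]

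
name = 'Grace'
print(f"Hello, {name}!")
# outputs Hello, Grace!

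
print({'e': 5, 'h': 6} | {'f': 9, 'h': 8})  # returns {'e': 5, 'h': 8, 'f': 9}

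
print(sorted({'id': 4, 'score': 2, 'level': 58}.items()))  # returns [('id', 4), ('level', 58), ('score', 2)]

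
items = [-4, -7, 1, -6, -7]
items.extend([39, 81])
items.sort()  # [-7, -7, -6, -4, 1, 39, 81]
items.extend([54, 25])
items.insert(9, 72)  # [-7, -7, -6, -4, 1, 39, 81, 54, 25, 72]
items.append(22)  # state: [-7, -7, -6, -4, 1, 39, 81, 54, 25, 72, 22]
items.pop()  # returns 22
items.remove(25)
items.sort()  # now [-7, -7, -6, -4, 1, 39, 54, 72, 81]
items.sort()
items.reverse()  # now [81, 72, 54, 39, 1, -4, -6, -7, -7]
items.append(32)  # [81, 72, 54, 39, 1, -4, -6, -7, -7, 32]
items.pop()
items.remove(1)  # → [81, 72, 54, 39, -4, -6, -7, -7]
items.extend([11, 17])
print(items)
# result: [81, 72, 54, 39, -4, -6, -7, -7, 11, 17]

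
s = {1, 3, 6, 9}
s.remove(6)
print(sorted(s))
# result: [1, 3, 9]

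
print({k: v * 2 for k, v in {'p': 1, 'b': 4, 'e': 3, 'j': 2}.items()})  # {'p': 2, 'b': 8, 'e': 6, 'j': 4}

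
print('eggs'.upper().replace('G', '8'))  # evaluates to E88S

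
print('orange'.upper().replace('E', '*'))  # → ORANG*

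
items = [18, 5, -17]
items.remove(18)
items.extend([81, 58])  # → [5, -17, 81, 58]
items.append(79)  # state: [5, -17, 81, 58, 79]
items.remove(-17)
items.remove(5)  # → [81, 58, 79]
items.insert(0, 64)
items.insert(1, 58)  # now [64, 58, 81, 58, 79]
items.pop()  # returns 79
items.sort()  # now [58, 58, 64, 81]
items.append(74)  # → [58, 58, 64, 81, 74]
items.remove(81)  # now [58, 58, 64, 74]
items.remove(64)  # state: [58, 58, 74]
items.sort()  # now [58, 58, 74]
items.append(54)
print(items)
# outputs [58, 58, 74, 54]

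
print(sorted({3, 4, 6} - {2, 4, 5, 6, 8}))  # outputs [3]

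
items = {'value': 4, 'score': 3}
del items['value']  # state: {'score': 3}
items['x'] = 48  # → {'score': 3, 'x': 48}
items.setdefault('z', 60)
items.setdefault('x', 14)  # 48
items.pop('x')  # 48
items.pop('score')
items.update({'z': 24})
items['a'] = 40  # {'z': 24, 'a': 40}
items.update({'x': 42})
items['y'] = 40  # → {'z': 24, 'a': 40, 'x': 42, 'y': 40}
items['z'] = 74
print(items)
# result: {'z': 74, 'a': 40, 'x': 42, 'y': 40}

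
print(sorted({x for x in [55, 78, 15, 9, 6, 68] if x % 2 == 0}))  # [6, 68, 78]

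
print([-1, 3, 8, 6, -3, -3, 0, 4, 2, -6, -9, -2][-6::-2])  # [0, -3, 8, -1]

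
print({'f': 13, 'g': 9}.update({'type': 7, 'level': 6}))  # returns None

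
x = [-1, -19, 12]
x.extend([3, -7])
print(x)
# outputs [-1, -19, 12, 3, -7]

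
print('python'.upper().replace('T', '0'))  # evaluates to PY0HON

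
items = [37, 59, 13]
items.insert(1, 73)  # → [37, 73, 59, 13]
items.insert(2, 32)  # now [37, 73, 32, 59, 13]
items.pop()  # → 13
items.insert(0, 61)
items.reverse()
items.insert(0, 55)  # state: [55, 59, 32, 73, 37, 61]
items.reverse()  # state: [61, 37, 73, 32, 59, 55]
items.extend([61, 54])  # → [61, 37, 73, 32, 59, 55, 61, 54]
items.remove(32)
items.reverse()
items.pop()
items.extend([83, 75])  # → [54, 61, 55, 59, 73, 37, 83, 75]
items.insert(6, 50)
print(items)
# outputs [54, 61, 55, 59, 73, 37, 50, 83, 75]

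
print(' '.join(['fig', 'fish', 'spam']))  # fig fish spam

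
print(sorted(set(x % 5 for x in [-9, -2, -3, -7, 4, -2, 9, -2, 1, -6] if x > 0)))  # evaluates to [1, 4]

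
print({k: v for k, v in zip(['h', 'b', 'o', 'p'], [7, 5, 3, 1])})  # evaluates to {'h': 7, 'b': 5, 'o': 3, 'p': 1}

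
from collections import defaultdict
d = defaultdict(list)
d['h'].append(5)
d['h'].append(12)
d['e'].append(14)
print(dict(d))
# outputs {'h': [5, 12], 'e': [14]}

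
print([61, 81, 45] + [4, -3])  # [61, 81, 45, 4, -3]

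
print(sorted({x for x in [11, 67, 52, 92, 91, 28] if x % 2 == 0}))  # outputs [28, 52, 92]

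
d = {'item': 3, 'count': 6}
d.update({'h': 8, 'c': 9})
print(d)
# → {'item': 3, 'count': 6, 'h': 8, 'c': 9}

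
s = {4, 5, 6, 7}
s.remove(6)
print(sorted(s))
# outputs [4, 5, 7]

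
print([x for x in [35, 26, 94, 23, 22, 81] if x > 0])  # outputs [35, 26, 94, 23, 22, 81]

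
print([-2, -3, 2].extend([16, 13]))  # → None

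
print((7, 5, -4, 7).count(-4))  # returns 1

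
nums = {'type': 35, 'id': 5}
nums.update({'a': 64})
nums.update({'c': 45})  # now {'type': 35, 'id': 5, 'a': 64, 'c': 45}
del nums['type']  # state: {'id': 5, 'a': 64, 'c': 45}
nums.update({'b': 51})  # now {'id': 5, 'a': 64, 'c': 45, 'b': 51}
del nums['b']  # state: {'id': 5, 'a': 64, 'c': 45}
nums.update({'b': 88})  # {'id': 5, 'a': 64, 'c': 45, 'b': 88}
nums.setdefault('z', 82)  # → 82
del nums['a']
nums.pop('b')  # 88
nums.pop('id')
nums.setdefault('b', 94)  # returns 94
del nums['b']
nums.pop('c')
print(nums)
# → {'z': 82}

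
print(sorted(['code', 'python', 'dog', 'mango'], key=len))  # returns ['dog', 'code', 'mango', 'python']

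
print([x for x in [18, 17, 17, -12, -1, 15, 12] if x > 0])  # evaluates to [18, 17, 17, 15, 12]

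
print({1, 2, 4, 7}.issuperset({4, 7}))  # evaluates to True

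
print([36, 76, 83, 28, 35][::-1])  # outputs [35, 28, 83, 76, 36]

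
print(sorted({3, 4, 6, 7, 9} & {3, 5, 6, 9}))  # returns [3, 6, 9]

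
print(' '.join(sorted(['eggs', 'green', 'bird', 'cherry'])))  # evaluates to bird cherry eggs green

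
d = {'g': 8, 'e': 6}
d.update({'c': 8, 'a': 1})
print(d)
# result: {'g': 8, 'e': 6, 'c': 8, 'a': 1}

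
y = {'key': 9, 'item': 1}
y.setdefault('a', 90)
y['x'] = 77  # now {'key': 9, 'item': 1, 'a': 90, 'x': 77}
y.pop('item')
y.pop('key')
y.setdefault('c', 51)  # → 51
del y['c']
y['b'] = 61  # {'a': 90, 'x': 77, 'b': 61}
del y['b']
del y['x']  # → {'a': 90}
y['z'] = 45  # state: {'a': 90, 'z': 45}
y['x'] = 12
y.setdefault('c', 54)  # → 54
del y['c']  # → {'a': 90, 'z': 45, 'x': 12}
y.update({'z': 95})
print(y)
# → {'a': 90, 'z': 95, 'x': 12}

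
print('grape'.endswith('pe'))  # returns True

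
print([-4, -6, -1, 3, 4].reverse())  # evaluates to None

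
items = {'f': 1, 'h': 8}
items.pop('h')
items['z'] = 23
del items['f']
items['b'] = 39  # {'z': 23, 'b': 39}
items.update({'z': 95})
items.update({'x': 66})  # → {'z': 95, 'b': 39, 'x': 66}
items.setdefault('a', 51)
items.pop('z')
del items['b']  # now {'x': 66, 'a': 51}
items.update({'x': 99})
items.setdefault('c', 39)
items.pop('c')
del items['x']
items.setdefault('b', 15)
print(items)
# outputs {'a': 51, 'b': 15}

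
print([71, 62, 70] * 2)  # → [71, 62, 70, 71, 62, 70]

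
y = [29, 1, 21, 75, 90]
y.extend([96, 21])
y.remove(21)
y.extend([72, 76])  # [29, 1, 75, 90, 96, 21, 72, 76]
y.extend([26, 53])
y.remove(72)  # [29, 1, 75, 90, 96, 21, 76, 26, 53]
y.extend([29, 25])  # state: [29, 1, 75, 90, 96, 21, 76, 26, 53, 29, 25]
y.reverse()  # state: [25, 29, 53, 26, 76, 21, 96, 90, 75, 1, 29]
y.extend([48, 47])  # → [25, 29, 53, 26, 76, 21, 96, 90, 75, 1, 29, 48, 47]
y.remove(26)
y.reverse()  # [47, 48, 29, 1, 75, 90, 96, 21, 76, 53, 29, 25]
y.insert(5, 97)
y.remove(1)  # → [47, 48, 29, 75, 97, 90, 96, 21, 76, 53, 29, 25]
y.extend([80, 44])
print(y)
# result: [47, 48, 29, 75, 97, 90, 96, 21, 76, 53, 29, 25, 80, 44]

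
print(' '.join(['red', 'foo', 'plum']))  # red foo plum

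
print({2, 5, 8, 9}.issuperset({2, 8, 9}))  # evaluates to True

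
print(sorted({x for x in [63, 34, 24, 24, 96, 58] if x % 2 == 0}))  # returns [24, 34, 58, 96]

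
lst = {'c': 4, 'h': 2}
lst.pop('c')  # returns 4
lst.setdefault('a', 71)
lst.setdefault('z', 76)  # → 76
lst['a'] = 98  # {'h': 2, 'a': 98, 'z': 76}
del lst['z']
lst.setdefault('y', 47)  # 47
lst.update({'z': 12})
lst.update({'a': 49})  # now {'h': 2, 'a': 49, 'y': 47, 'z': 12}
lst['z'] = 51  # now {'h': 2, 'a': 49, 'y': 47, 'z': 51}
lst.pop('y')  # 47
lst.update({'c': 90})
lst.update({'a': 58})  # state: {'h': 2, 'a': 58, 'z': 51, 'c': 90}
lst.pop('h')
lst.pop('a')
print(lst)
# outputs {'z': 51, 'c': 90}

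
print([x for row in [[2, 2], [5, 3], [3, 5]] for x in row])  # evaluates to [2, 2, 5, 3, 3, 5]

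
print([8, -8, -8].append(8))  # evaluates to None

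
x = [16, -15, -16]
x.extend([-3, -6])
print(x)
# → [16, -15, -16, -3, -6]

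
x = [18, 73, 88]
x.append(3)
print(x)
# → [18, 73, 88, 3]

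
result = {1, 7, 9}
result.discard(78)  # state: {1, 7, 9}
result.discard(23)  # {1, 7, 9}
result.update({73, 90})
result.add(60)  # {1, 7, 9, 60, 73, 90}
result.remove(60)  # {1, 7, 9, 73, 90}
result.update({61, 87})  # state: {1, 7, 9, 61, 73, 87, 90}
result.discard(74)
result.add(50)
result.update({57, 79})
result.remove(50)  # {1, 7, 9, 57, 61, 73, 79, 87, 90}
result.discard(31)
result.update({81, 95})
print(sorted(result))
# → [1, 7, 9, 57, 61, 73, 79, 81, 87, 90, 95]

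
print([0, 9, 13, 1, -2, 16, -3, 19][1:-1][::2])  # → [9, 1, 16]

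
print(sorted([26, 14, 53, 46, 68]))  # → [14, 26, 46, 53, 68]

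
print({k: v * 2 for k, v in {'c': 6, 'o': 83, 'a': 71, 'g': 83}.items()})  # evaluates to {'c': 12, 'o': 166, 'a': 142, 'g': 166}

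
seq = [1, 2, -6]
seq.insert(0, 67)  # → [67, 1, 2, -6]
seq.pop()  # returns -6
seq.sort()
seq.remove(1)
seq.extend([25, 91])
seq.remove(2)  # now [67, 25, 91]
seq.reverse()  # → [91, 25, 67]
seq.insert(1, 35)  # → [91, 35, 25, 67]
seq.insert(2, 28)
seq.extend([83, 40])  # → [91, 35, 28, 25, 67, 83, 40]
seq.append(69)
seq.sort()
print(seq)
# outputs [25, 28, 35, 40, 67, 69, 83, 91]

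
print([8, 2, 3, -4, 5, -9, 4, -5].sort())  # None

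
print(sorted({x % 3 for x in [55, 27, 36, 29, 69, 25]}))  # [0, 1, 2]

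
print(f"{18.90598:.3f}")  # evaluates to 18.906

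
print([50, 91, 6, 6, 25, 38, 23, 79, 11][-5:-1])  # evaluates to [25, 38, 23, 79]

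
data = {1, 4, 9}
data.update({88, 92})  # {1, 4, 9, 88, 92}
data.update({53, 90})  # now {1, 4, 9, 53, 88, 90, 92}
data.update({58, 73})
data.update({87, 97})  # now {1, 4, 9, 53, 58, 73, 87, 88, 90, 92, 97}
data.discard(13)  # {1, 4, 9, 53, 58, 73, 87, 88, 90, 92, 97}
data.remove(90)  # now {1, 4, 9, 53, 58, 73, 87, 88, 92, 97}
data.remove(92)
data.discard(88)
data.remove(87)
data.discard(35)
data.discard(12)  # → {1, 4, 9, 53, 58, 73, 97}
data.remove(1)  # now {4, 9, 53, 58, 73, 97}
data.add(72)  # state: {4, 9, 53, 58, 72, 73, 97}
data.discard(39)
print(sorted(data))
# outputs [4, 9, 53, 58, 72, 73, 97]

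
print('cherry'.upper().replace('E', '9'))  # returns CH9RRY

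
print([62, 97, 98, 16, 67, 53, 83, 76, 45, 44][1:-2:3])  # [97, 67, 76]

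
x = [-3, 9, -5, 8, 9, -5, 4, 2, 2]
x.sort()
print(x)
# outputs [-5, -5, -3, 2, 2, 4, 8, 9, 9]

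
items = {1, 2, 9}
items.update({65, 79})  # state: {1, 2, 9, 65, 79}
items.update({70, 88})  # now {1, 2, 9, 65, 70, 79, 88}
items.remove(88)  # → {1, 2, 9, 65, 70, 79}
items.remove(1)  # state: {2, 9, 65, 70, 79}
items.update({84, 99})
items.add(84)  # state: {2, 9, 65, 70, 79, 84, 99}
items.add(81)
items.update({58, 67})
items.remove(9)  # {2, 58, 65, 67, 70, 79, 81, 84, 99}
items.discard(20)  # {2, 58, 65, 67, 70, 79, 81, 84, 99}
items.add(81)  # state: {2, 58, 65, 67, 70, 79, 81, 84, 99}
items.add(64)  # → {2, 58, 64, 65, 67, 70, 79, 81, 84, 99}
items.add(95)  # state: {2, 58, 64, 65, 67, 70, 79, 81, 84, 95, 99}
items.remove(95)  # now {2, 58, 64, 65, 67, 70, 79, 81, 84, 99}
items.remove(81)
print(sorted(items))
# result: [2, 58, 64, 65, 67, 70, 79, 84, 99]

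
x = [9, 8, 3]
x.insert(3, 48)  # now [9, 8, 3, 48]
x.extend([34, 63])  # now [9, 8, 3, 48, 34, 63]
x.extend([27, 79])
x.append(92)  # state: [9, 8, 3, 48, 34, 63, 27, 79, 92]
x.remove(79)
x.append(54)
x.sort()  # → [3, 8, 9, 27, 34, 48, 54, 63, 92]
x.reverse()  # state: [92, 63, 54, 48, 34, 27, 9, 8, 3]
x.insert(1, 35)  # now [92, 35, 63, 54, 48, 34, 27, 9, 8, 3]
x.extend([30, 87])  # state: [92, 35, 63, 54, 48, 34, 27, 9, 8, 3, 30, 87]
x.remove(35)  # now [92, 63, 54, 48, 34, 27, 9, 8, 3, 30, 87]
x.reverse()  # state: [87, 30, 3, 8, 9, 27, 34, 48, 54, 63, 92]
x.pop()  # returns 92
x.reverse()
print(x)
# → [63, 54, 48, 34, 27, 9, 8, 3, 30, 87]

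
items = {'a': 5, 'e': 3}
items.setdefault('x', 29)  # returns 29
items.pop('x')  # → 29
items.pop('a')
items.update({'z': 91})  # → {'e': 3, 'z': 91}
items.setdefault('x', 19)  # 19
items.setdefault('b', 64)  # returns 64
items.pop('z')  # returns 91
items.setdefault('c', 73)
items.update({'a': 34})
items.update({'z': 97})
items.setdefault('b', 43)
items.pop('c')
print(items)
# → {'e': 3, 'x': 19, 'b': 64, 'a': 34, 'z': 97}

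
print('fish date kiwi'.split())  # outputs ['fish', 'date', 'kiwi']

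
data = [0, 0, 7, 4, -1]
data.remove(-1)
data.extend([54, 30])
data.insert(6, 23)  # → [0, 0, 7, 4, 54, 30, 23]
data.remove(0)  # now [0, 7, 4, 54, 30, 23]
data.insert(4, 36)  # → [0, 7, 4, 54, 36, 30, 23]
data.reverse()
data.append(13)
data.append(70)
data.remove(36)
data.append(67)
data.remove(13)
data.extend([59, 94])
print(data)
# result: [23, 30, 54, 4, 7, 0, 70, 67, 59, 94]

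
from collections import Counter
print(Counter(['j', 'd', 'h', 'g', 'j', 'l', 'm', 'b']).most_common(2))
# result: [('j', 2), ('d', 1)]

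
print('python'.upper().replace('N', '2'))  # PYTHO2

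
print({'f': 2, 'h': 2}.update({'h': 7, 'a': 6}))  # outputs None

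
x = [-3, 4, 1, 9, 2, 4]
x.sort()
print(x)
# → [-3, 1, 2, 4, 4, 9]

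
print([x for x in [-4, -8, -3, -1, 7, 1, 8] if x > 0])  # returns [7, 1, 8]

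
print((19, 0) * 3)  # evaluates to (19, 0, 19, 0, 19, 0)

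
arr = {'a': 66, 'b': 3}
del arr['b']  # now {'a': 66}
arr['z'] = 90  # {'a': 66, 'z': 90}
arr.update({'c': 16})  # {'a': 66, 'z': 90, 'c': 16}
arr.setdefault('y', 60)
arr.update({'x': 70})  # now {'a': 66, 'z': 90, 'c': 16, 'y': 60, 'x': 70}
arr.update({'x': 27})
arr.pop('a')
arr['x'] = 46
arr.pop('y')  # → 60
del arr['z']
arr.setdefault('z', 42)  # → 42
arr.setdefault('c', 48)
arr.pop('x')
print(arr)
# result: {'c': 16, 'z': 42}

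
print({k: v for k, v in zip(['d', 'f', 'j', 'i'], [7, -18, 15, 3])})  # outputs {'d': 7, 'f': -18, 'j': 15, 'i': 3}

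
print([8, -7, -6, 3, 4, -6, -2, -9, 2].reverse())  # None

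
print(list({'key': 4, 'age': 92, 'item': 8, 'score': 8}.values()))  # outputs [4, 92, 8, 8]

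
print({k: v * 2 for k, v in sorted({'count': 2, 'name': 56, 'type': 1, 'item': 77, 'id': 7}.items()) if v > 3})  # {'id': 14, 'item': 154, 'name': 112}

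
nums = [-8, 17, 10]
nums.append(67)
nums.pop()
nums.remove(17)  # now [-8, 10]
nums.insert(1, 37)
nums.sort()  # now [-8, 10, 37]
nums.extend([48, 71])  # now [-8, 10, 37, 48, 71]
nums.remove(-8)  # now [10, 37, 48, 71]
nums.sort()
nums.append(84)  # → [10, 37, 48, 71, 84]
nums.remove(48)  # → [10, 37, 71, 84]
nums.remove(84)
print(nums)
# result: [10, 37, 71]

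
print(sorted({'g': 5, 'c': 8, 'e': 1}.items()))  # [('c', 8), ('e', 1), ('g', 5)]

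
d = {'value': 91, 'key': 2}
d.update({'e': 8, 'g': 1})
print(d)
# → {'value': 91, 'key': 2, 'e': 8, 'g': 1}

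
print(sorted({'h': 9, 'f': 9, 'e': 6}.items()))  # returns [('e', 6), ('f', 9), ('h', 9)]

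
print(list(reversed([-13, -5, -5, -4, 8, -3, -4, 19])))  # [19, -4, -3, 8, -4, -5, -5, -13]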